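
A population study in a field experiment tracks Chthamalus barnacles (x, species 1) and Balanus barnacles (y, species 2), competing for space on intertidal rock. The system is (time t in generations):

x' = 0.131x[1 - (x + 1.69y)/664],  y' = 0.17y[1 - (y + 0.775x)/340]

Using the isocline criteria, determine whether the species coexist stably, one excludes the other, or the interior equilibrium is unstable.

Compare the nullcline intercepts: K1/α12 = 664/1.69 = 393 > K2 = 340; K2/α21 = 340/0.775 = 439 < K1 = 664.
Since the inequalities point opposite ways, species 1 can invade but species 2 cannot.

species 1 excludes species 2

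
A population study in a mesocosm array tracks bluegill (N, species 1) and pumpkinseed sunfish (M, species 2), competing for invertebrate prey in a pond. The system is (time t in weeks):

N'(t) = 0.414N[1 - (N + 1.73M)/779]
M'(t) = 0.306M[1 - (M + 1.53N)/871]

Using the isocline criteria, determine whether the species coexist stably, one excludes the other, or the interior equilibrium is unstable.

unstable coexistence (outcome depends on initial conditions)

Compare the nullcline intercepts: K1/α12 = 779/1.73 = 450 < K2 = 871; K2/α21 = 871/1.53 = 569 < K1 = 779.
Since both are reversed, neither can invade when rare; the interior point is a saddle.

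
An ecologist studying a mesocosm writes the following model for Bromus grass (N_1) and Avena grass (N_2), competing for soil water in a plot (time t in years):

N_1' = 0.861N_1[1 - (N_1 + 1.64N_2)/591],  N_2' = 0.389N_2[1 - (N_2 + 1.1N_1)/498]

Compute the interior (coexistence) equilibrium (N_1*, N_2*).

Setting both brackets to zero gives the nullclines N_1 + 1.64N_2 = 591 and 1.1N_1 + N_2 = 498.
Substituting N_2 = 498 - 1.1N_1 into the first: N_1(1 - 1.64·1.1) = 591 - 1.64·498.
So N_1* = -226/-0.804 = 281, and then N_2* = 498 - 1.1·281 = 189.

N_1* ≈ 281, N_2* ≈ 189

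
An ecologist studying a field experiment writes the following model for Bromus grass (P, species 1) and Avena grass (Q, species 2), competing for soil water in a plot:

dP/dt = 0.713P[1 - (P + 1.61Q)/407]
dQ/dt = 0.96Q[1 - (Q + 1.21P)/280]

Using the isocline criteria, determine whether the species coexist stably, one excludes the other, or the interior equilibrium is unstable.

unstable coexistence (outcome depends on initial conditions)

Compare the nullcline intercepts: K1/α12 = 407/1.61 = 253 < K2 = 280; K2/α21 = 280/1.21 = 231 < K1 = 407.
Since both are reversed, neither can invade when rare; the interior point is a saddle.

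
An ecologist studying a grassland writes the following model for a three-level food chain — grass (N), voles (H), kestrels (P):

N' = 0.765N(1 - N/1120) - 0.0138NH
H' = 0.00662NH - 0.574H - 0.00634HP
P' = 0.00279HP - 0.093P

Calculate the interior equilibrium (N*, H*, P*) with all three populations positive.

From dP/dt = 0: 0.00279H* = 0.093, so H* = 33.3.
From dN/dt = 0: 0.765(1 - N*/1120) = 0.0138·33.3, giving N* = 1120·(1 - 0.601) = 447.
From dH/dt = 0: 0.00662·447 - 0.574 = 0.00634P*, so P* = 2.38/0.00634 = 376.

N* ≈ 447, H* ≈ 33.3, P* ≈ 376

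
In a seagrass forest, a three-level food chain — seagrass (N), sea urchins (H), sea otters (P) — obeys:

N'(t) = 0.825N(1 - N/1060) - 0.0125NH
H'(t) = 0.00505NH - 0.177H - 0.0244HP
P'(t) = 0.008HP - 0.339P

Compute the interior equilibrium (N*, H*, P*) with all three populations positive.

From dP/dt = 0: 0.008H* = 0.339, so H* = 42.4.
From dN/dt = 0: 0.825(1 - N*/1060) = 0.0125·42.4, giving N* = 1060·(1 - 0.642) = 379.
From dH/dt = 0: 0.00505·379 - 0.177 = 0.0244P*, so P* = 1.74/0.0244 = 71.3.

N* ≈ 379, H* ≈ 42.4, P* ≈ 71.3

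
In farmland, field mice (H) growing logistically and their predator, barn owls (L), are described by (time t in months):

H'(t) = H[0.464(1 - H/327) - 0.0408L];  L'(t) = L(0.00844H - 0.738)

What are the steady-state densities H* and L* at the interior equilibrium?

From dL/dt = 0 with L > 0: 0.00844H* = 0.738, so H* = 87.4.
Substitute into dH/dt = 0: 0.464(1 - 87.4/327) = 0.0408L*.
The bracket is 0.733, giving L* = 0.34/0.0408 = 8.33.

H* ≈ 87.4, L* ≈ 8.33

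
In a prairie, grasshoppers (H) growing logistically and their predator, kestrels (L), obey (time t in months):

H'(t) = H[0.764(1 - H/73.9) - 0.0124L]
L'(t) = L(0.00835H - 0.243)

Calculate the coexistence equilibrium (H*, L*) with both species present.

From dL/dt = 0 with L > 0: 0.00835H* = 0.243, so H* = 29.1.
Substitute into dH/dt = 0: 0.764(1 - 29.1/73.9) = 0.0124L*.
The bracket is 0.606, giving L* = 0.463/0.0124 = 37.3.

H* ≈ 29.1, L* ≈ 37.3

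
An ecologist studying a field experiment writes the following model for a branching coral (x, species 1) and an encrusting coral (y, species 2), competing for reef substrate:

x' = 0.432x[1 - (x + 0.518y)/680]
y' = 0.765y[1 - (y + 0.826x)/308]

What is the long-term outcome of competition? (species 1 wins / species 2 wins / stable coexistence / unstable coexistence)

Compare the nullcline intercepts: K1/α12 = 680/0.518 = 1310 > K2 = 308; K2/α21 = 308/0.826 = 373 < K1 = 680.
Since the inequalities point opposite ways, species 1 can invade but species 2 cannot.

species 1 excludes species 2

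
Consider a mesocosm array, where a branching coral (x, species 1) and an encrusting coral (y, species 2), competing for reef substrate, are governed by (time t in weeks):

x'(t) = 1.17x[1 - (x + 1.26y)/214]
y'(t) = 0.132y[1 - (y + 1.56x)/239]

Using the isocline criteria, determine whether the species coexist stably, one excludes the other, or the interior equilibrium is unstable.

Compare the nullcline intercepts: K1/α12 = 214/1.26 = 170 < K2 = 239; K2/α21 = 239/1.56 = 153 < K1 = 214.
Since both are reversed, neither can invade when rare; the interior point is a saddle.

unstable coexistence (outcome depends on initial conditions)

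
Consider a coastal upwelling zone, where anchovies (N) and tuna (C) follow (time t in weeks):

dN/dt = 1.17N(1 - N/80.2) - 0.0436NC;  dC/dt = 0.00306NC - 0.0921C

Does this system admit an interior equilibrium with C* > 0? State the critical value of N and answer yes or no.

The predator equation gives dC/dt > 0 only when N > 0.0921/0.00306 = 30.1.
Without the predator, N → K = 80.2. Since 80.2 > 30.1, the predator can invade and persist.

Threshold N = 30.1; K > 30.1, so yes, the predator persists.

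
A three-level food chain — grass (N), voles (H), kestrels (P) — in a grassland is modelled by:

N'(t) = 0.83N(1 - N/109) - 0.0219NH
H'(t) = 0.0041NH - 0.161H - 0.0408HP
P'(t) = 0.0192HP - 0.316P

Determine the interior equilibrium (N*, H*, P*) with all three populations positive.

N* ≈ 61.7, H* ≈ 16.5, P* ≈ 2.25

From dP/dt = 0: 0.0192H* = 0.316, so H* = 16.5.
From dN/dt = 0: 0.83(1 - N*/109) = 0.0219·16.5, giving N* = 109·(1 - 0.434) = 61.7.
From dH/dt = 0: 0.0041·61.7 - 0.161 = 0.0408P*, so P* = 0.0918/0.0408 = 2.25.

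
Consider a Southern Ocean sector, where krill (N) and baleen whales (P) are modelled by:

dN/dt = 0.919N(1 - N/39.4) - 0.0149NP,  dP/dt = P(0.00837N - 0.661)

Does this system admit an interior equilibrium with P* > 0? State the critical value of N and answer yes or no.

The predator equation gives dP/dt > 0 only when N > 0.661/0.00837 = 79.
Without the predator, N → K = 39.4. Since 39.4 < 79, the predator cannot invade.

Threshold N = 79; K < 79, so no, the predator goes extinct.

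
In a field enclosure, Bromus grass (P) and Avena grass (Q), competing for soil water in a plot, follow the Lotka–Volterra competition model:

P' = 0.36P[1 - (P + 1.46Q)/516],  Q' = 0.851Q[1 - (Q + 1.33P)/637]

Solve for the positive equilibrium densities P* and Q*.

Setting both brackets to zero gives the nullclines P + 1.46Q = 516 and 1.33P + Q = 637.
Substituting Q = 637 - 1.33P into the first: P(1 - 1.46·1.33) = 516 - 1.46·637.
So P* = -414/-0.942 = 440, and then Q* = 637 - 1.33·440 = 52.3.

P* ≈ 440, Q* ≈ 52.3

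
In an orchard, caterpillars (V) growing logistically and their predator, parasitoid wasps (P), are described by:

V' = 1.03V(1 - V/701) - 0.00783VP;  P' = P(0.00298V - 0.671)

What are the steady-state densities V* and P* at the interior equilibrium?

V* ≈ 225, P* ≈ 89.3

From dP/dt = 0 with P > 0: 0.00298V* = 0.671, so V* = 225.
Substitute into dV/dt = 0: 1.03(1 - 225/701) = 0.00783P*.
The bracket is 0.679, giving P* = 0.699/0.00783 = 89.3.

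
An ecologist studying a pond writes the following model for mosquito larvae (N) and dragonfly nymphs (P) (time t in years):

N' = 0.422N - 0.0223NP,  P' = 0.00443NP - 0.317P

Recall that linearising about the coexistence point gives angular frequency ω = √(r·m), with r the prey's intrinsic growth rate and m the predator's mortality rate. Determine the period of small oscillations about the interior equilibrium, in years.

T ≈ 17.2 years

Here r = 0.422 and m = 0.317, so r·m = 0.134.
ω = √0.134 = 0.366 per year, hence T = 2π/ω ≈ 17.2 years.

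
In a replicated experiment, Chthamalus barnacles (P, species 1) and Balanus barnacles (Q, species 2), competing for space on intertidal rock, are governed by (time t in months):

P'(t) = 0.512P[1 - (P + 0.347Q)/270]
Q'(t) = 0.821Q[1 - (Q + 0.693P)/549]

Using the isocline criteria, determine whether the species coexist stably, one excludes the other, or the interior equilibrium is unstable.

stable coexistence

Compare the nullcline intercepts: K1/α12 = 270/0.347 = 778 > K2 = 549; K2/α21 = 549/0.693 = 792 > K1 = 270.
Since both inequalities hold, each species can invade when rare, so the interior equilibrium is stable.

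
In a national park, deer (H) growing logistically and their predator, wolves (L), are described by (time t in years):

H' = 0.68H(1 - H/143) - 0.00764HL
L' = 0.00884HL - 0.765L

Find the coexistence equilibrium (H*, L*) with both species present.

From dL/dt = 0 with L > 0: 0.00884H* = 0.765, so H* = 86.5.
Substitute into dH/dt = 0: 0.68(1 - 86.5/143) = 0.00764L*.
The bracket is 0.395, giving L* = 0.268/0.00764 = 35.1.

H* ≈ 86.5, L* ≈ 35.1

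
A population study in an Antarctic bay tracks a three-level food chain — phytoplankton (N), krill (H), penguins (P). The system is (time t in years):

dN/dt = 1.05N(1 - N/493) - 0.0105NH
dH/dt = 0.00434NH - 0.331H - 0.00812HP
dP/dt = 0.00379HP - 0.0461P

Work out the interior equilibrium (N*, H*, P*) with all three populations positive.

N* ≈ 433, H* ≈ 12.2, P* ≈ 191

From dP/dt = 0: 0.00379H* = 0.0461, so H* = 12.2.
From dN/dt = 0: 1.05(1 - N*/493) = 0.0105·12.2, giving N* = 493·(1 - 0.122) = 433.
From dH/dt = 0: 0.00434·433 - 0.331 = 0.00812P*, so P* = 1.55/0.00812 = 191.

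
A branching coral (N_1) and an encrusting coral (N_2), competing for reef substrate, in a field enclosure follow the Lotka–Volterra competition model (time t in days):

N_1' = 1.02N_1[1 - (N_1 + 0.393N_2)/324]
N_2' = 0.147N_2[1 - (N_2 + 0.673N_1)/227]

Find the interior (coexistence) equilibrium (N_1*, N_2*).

Setting both brackets to zero gives the nullclines N_1 + 0.393N_2 = 324 and 0.673N_1 + N_2 = 227.
Substituting N_2 = 227 - 0.673N_1 into the first: N_1(1 - 0.393·0.673) = 324 - 0.393·227.
So N_1* = 235/0.736 = 319, and then N_2* = 227 - 0.673·319 = 12.2.

N_1* ≈ 319, N_2* ≈ 12.2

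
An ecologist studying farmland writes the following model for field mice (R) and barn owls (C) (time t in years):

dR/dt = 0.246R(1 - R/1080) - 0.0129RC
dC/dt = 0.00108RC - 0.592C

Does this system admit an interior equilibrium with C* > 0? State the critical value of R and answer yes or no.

Threshold R = 548; K > 548, so yes, the predator persists.

The predator equation gives dC/dt > 0 only when R > 0.592/0.00108 = 548.
Without the predator, R → K = 1080. Since 1080 > 548, the predator can invade and persist.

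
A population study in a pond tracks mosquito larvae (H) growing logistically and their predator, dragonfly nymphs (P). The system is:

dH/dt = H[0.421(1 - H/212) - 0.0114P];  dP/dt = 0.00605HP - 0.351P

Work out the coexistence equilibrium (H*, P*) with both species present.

H* ≈ 58, P* ≈ 26.8

From dP/dt = 0 with P > 0: 0.00605H* = 0.351, so H* = 58.
Substitute into dH/dt = 0: 0.421(1 - 58/212) = 0.0114P*.
The bracket is 0.726, giving P* = 0.306/0.0114 = 26.8.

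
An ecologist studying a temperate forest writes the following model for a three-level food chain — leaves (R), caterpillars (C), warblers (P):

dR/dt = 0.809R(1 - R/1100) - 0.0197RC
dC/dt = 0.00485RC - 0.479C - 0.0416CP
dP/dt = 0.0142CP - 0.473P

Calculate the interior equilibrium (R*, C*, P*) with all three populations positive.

From dP/dt = 0: 0.0142C* = 0.473, so C* = 33.3.
From dR/dt = 0: 0.809(1 - R*/1100) = 0.0197·33.3, giving R* = 1100·(1 - 0.811) = 208.
From dC/dt = 0: 0.00485·208 - 0.479 = 0.0416P*, so P* = 0.529/0.0416 = 12.7.

R* ≈ 208, C* ≈ 33.3, P* ≈ 12.7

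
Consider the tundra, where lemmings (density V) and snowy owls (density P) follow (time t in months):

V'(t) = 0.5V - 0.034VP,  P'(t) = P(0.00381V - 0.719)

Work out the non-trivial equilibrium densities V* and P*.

Set dP/dt = 0 with P > 0: 0.00381V - 0.719 = 0, so V* = 0.719/0.00381 = 189.
Set dV/dt = 0 with V > 0: 0.5 - 0.034P = 0, so P* = 0.5/0.034 = 14.7.

V* ≈ 189, P* ≈ 14.7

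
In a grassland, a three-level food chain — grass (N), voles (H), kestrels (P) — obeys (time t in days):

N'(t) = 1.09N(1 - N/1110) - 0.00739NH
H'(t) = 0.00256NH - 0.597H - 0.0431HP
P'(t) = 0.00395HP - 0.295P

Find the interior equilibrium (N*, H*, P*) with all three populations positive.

From dP/dt = 0: 0.00395H* = 0.295, so H* = 74.7.
From dN/dt = 0: 1.09(1 - N*/1110) = 0.00739·74.7, giving N* = 1110·(1 - 0.506) = 548.
From dH/dt = 0: 0.00256·548 - 0.597 = 0.0431P*, so P* = 0.806/0.0431 = 18.7.

N* ≈ 548, H* ≈ 74.7, P* ≈ 18.7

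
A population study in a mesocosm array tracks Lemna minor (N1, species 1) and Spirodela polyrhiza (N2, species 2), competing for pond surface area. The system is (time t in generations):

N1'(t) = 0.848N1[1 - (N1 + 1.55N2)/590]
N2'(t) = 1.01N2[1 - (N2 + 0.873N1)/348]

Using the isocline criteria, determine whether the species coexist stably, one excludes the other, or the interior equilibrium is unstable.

Compare the nullcline intercepts: K1/α12 = 590/1.55 = 381 > K2 = 348; K2/α21 = 348/0.873 = 399 < K1 = 590.
Since the inequalities point opposite ways, species 1 can invade but species 2 cannot.

species 1 excludes species 2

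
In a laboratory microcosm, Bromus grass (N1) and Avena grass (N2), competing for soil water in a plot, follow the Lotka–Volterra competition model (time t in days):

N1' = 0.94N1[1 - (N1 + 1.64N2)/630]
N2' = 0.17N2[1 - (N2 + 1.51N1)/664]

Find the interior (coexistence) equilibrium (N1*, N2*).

Setting both brackets to zero gives the nullclines N1 + 1.64N2 = 630 and 1.51N1 + N2 = 664.
Substituting N2 = 664 - 1.51N1 into the first: N1(1 - 1.64·1.51) = 630 - 1.64·664.
So N1* = -459/-1.48 = 311, and then N2* = 664 - 1.51·311 = 195.

N1* ≈ 311, N2* ≈ 195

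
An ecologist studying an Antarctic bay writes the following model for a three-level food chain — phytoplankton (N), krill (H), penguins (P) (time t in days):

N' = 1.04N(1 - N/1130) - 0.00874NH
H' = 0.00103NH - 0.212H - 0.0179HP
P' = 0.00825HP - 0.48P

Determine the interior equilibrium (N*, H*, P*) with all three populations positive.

N* ≈ 577, H* ≈ 58.2, P* ≈ 21.4

From dP/dt = 0: 0.00825H* = 0.48, so H* = 58.2.
From dN/dt = 0: 1.04(1 - N*/1130) = 0.00874·58.2, giving N* = 1130·(1 - 0.489) = 577.
From dH/dt = 0: 0.00103·577 - 0.212 = 0.0179P*, so P* = 0.383/0.0179 = 21.4.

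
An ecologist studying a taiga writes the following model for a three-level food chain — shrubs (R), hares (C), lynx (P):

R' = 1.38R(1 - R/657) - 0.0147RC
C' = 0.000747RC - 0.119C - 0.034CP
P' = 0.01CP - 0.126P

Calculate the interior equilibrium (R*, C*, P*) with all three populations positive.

R* ≈ 569, C* ≈ 12.6, P* ≈ 9

From dP/dt = 0: 0.01C* = 0.126, so C* = 12.6.
From dR/dt = 0: 1.38(1 - R*/657) = 0.0147·12.6, giving R* = 657·(1 - 0.134) = 569.
From dC/dt = 0: 0.000747·569 - 0.119 = 0.034P*, so P* = 0.306/0.034 = 9.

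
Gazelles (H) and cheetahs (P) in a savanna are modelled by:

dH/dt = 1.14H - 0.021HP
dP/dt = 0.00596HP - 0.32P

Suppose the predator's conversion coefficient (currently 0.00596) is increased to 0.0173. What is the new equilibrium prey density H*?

H* ≈ 18.5

At the interior fixed point, setting dP/dt = 0 with P > 0 fixes H* = (predator death rate)/(HP coefficient) — independent of the other coefficients.
With the change, H* = 0.32/0.0173 = 18.5; it falls from 53.7.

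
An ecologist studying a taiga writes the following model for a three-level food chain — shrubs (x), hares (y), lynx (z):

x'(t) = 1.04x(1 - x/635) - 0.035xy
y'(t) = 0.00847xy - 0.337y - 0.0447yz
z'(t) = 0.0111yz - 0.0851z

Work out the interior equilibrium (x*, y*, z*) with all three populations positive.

From dz/dt = 0: 0.0111y* = 0.0851, so y* = 7.67.
From dx/dt = 0: 1.04(1 - x*/635) = 0.035·7.67, giving x* = 635·(1 - 0.258) = 471.
From dy/dt = 0: 0.00847·471 - 0.337 = 0.0447z*, so z* = 3.65/0.0447 = 81.7.

x* ≈ 471, y* ≈ 7.67, z* ≈ 81.7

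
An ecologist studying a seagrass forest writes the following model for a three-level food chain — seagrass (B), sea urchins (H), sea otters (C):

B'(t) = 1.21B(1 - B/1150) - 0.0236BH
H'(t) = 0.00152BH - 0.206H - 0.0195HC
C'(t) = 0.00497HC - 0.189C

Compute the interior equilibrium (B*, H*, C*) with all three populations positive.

B* ≈ 297, H* ≈ 38, C* ≈ 12.6

From dC/dt = 0: 0.00497H* = 0.189, so H* = 38.
From dB/dt = 0: 1.21(1 - B*/1150) = 0.0236·38, giving B* = 1150·(1 - 0.742) = 297.
From dH/dt = 0: 0.00152·297 - 0.206 = 0.0195C*, so C* = 0.245/0.0195 = 12.6.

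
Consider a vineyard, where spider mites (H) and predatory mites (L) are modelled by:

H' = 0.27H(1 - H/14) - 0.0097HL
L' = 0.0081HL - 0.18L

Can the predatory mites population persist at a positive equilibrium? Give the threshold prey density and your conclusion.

The predator equation gives dL/dt > 0 only when H > 0.18/0.0081 = 22.2.
Without the predator, H → K = 14. Since 14 < 22.2, the predator cannot invade.

Threshold H = 22.2; K < 22.2, so no, the predator goes extinct.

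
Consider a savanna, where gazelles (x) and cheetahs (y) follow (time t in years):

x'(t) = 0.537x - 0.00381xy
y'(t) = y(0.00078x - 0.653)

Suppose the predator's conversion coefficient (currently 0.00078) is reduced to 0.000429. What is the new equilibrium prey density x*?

x* ≈ 1520

At the interior fixed point, setting dy/dt = 0 with y > 0 fixes x* = (predator death rate)/(xy coefficient) — independent of the other coefficients.
With the change, x* = 0.653/0.000429 = 1520; it rises from 837.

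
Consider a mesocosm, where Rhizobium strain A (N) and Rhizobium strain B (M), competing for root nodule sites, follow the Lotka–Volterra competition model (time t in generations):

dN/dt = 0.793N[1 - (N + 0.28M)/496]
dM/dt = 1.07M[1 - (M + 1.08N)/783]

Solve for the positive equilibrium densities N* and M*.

N* ≈ 397, M* ≈ 355

Setting both brackets to zero gives the nullclines N + 0.28M = 496 and 1.08N + M = 783.
Substituting M = 783 - 1.08N into the first: N(1 - 0.28·1.08) = 496 - 0.28·783.
So N* = 277/0.698 = 397, and then M* = 783 - 1.08·397 = 355.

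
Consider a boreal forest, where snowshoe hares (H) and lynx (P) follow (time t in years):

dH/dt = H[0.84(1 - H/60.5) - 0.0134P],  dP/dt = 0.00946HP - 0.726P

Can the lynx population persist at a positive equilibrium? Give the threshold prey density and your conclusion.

Threshold H = 76.7; K < 76.7, so no, the predator goes extinct.

The predator equation gives dP/dt > 0 only when H > 0.726/0.00946 = 76.7.
Without the predator, H → K = 60.5. Since 60.5 < 76.7, the predator cannot invade.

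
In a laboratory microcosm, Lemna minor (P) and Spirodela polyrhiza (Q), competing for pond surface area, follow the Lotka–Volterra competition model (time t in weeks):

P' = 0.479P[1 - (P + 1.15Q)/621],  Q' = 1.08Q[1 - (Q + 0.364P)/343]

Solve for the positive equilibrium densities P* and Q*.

Setting both brackets to zero gives the nullclines P + 1.15Q = 621 and 0.364P + Q = 343.
Substituting Q = 343 - 0.364P into the first: P(1 - 1.15·0.364) = 621 - 1.15·343.
So P* = 227/0.581 = 390, and then Q* = 343 - 0.364·390 = 201.

P* ≈ 390, Q* ≈ 201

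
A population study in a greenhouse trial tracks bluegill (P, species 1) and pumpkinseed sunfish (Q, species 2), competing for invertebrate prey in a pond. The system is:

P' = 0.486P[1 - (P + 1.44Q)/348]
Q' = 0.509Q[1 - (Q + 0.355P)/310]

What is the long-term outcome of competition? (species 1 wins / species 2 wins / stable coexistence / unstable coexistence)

Compare the nullcline intercepts: K1/α12 = 348/1.44 = 242 < K2 = 310; K2/α21 = 310/0.355 = 873 > K1 = 348.
Since the inequalities point opposite ways, species 2 can invade but species 1 cannot.

species 2 excludes species 1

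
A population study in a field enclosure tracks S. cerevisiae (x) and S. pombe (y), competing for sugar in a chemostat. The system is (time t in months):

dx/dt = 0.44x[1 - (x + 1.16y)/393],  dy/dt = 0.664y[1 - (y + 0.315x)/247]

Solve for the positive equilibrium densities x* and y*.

Setting both brackets to zero gives the nullclines x + 1.16y = 393 and 0.315x + y = 247.
Substituting y = 247 - 0.315x into the first: x(1 - 1.16·0.315) = 393 - 1.16·247.
So x* = 106/0.635 = 168, and then y* = 247 - 0.315·168 = 194.

x* ≈ 168, y* ≈ 194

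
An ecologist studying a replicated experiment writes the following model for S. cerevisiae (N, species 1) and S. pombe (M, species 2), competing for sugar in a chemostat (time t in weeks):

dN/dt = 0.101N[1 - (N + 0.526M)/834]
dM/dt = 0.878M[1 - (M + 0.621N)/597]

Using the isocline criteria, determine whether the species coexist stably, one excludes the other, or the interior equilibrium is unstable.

Compare the nullcline intercepts: K1/α12 = 834/0.526 = 1590 > K2 = 597; K2/α21 = 597/0.621 = 961 > K1 = 834.
Since both inequalities hold, each species can invade when rare, so the interior equilibrium is stable.

stable coexistence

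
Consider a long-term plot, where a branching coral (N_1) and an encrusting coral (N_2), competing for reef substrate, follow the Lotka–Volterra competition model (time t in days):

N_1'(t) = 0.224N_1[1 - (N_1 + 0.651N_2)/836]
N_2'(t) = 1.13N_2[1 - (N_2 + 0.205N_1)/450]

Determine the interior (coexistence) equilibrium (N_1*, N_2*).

N_1* ≈ 627, N_2* ≈ 322

Setting both brackets to zero gives the nullclines N_1 + 0.651N_2 = 836 and 0.205N_1 + N_2 = 450.
Substituting N_2 = 450 - 0.205N_1 into the first: N_1(1 - 0.651·0.205) = 836 - 0.651·450.
So N_1* = 543/0.867 = 627, and then N_2* = 450 - 0.205·627 = 322.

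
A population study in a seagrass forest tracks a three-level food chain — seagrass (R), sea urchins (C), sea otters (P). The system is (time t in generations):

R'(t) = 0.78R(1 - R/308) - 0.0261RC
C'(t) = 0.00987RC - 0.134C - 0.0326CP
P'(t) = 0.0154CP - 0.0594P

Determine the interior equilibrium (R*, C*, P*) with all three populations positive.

R* ≈ 268, C* ≈ 3.86, P* ≈ 77.1

From dP/dt = 0: 0.0154C* = 0.0594, so C* = 3.86.
From dR/dt = 0: 0.78(1 - R*/308) = 0.0261·3.86, giving R* = 308·(1 - 0.129) = 268.
From dC/dt = 0: 0.00987·268 - 0.134 = 0.0326P*, so P* = 2.51/0.0326 = 77.1.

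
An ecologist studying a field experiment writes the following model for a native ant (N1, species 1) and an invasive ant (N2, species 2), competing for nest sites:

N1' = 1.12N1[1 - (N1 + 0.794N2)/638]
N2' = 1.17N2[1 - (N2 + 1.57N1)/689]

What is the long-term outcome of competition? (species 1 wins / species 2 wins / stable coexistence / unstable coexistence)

species 1 excludes species 2

Compare the nullcline intercepts: K1/α12 = 638/0.794 = 804 > K2 = 689; K2/α21 = 689/1.57 = 439 < K1 = 638.
Since the inequalities point opposite ways, species 1 can invade but species 2 cannot.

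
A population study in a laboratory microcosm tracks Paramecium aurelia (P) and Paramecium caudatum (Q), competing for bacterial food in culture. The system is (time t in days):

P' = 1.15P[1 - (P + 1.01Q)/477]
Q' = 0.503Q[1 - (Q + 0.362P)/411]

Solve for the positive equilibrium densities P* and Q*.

Setting both brackets to zero gives the nullclines P + 1.01Q = 477 and 0.362P + Q = 411.
Substituting Q = 411 - 0.362P into the first: P(1 - 1.01·0.362) = 477 - 1.01·411.
So P* = 61.9/0.634 = 97.6, and then Q* = 411 - 0.362·97.6 = 376.

P* ≈ 97.6, Q* ≈ 376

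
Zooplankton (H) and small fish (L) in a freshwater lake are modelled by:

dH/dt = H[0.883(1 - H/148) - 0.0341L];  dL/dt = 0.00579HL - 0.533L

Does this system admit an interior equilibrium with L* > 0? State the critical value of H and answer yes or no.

Threshold H = 92.1; K > 92.1, so yes, the predator persists.

The predator equation gives dL/dt > 0 only when H > 0.533/0.00579 = 92.1.
Without the predator, H → K = 148. Since 148 > 92.1, the predator can invade and persist.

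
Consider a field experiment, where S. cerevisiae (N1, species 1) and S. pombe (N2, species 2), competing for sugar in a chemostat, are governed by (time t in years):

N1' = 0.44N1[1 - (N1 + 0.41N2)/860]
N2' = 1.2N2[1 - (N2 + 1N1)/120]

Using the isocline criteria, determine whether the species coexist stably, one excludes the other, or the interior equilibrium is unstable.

Compare the nullcline intercepts: K1/α12 = 860/0.41 = 2100 > K2 = 120; K2/α21 = 120/1 = 120 < K1 = 860.
Since the inequalities point opposite ways, species 1 can invade but species 2 cannot.

species 1 excludes species 2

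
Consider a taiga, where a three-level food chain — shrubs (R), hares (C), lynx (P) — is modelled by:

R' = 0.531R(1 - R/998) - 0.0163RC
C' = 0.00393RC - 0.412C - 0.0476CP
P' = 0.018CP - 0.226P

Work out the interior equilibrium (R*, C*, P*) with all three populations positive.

From dP/dt = 0: 0.018C* = 0.226, so C* = 12.6.
From dR/dt = 0: 0.531(1 - R*/998) = 0.0163·12.6, giving R* = 998·(1 - 0.385) = 613.
From dC/dt = 0: 0.00393·613 - 0.412 = 0.0476P*, so P* = 2/0.0476 = 42.

R* ≈ 613, C* ≈ 12.6, P* ≈ 42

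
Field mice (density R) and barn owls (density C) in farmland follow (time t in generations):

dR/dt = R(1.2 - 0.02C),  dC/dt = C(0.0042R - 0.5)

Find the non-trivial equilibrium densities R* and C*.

R* ≈ 119, C* ≈ 60

Set dC/dt = 0 with C > 0: 0.0042R - 0.5 = 0, so R* = 0.5/0.0042 = 119.
Set dR/dt = 0 with R > 0: 1.2 - 0.02C = 0, so C* = 1.2/0.02 = 60.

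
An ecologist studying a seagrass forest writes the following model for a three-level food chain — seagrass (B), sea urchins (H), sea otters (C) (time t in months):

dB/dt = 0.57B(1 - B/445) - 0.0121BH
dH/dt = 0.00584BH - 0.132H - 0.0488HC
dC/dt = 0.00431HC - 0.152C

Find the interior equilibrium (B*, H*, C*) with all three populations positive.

From dC/dt = 0: 0.00431H* = 0.152, so H* = 35.3.
From dB/dt = 0: 0.57(1 - B*/445) = 0.0121·35.3, giving B* = 445·(1 - 0.749) = 112.
From dH/dt = 0: 0.00584·112 - 0.132 = 0.0488C*, so C* = 0.521/0.0488 = 10.7.

B* ≈ 112, H* ≈ 35.3, C* ≈ 10.7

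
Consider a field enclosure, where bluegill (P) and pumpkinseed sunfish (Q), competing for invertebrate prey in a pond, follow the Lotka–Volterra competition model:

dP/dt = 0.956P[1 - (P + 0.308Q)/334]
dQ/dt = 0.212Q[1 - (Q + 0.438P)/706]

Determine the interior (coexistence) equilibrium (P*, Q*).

P* ≈ 135, Q* ≈ 647

Setting both brackets to zero gives the nullclines P + 0.308Q = 334 and 0.438P + Q = 706.
Substituting Q = 706 - 0.438P into the first: P(1 - 0.308·0.438) = 334 - 0.308·706.
So P* = 117/0.865 = 135, and then Q* = 706 - 0.438·135 = 647.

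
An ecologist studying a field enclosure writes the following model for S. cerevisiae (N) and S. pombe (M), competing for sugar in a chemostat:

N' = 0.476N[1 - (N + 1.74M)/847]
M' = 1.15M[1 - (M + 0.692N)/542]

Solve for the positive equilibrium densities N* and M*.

Setting both brackets to zero gives the nullclines N + 1.74M = 847 and 0.692N + M = 542.
Substituting M = 542 - 0.692N into the first: N(1 - 1.74·0.692) = 847 - 1.74·542.
So N* = -96.1/-0.204 = 471, and then M* = 542 - 0.692·471 = 216.

N* ≈ 471, M* ≈ 216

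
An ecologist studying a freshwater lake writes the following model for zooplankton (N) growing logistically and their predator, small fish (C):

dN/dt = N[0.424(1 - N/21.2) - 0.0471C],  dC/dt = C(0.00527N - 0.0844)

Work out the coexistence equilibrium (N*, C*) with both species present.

N* ≈ 16, C* ≈ 2.2

From dC/dt = 0 with C > 0: 0.00527N* = 0.0844, so N* = 16.
Substitute into dN/dt = 0: 0.424(1 - 16/21.2) = 0.0471C*.
The bracket is 0.245, giving C* = 0.104/0.0471 = 2.2.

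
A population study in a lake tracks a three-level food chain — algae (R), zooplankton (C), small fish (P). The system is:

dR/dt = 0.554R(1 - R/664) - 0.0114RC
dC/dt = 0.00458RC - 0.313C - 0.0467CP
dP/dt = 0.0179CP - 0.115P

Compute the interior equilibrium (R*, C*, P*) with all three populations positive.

From dP/dt = 0: 0.0179C* = 0.115, so C* = 6.42.
From dR/dt = 0: 0.554(1 - R*/664) = 0.0114·6.42, giving R* = 664·(1 - 0.132) = 576.
From dC/dt = 0: 0.00458·576 - 0.313 = 0.0467P*, so P* = 2.33/0.0467 = 49.8.

R* ≈ 576, C* ≈ 6.42, P* ≈ 49.8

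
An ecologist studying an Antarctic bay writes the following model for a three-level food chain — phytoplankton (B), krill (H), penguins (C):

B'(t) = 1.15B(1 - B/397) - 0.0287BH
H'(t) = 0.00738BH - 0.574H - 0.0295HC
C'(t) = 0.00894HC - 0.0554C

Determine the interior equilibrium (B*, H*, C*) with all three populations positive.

B* ≈ 336, H* ≈ 6.2, C* ≈ 64.5

From dC/dt = 0: 0.00894H* = 0.0554, so H* = 6.2.
From dB/dt = 0: 1.15(1 - B*/397) = 0.0287·6.2, giving B* = 397·(1 - 0.155) = 336.
From dH/dt = 0: 0.00738·336 - 0.574 = 0.0295C*, so C* = 1.9/0.0295 = 64.5.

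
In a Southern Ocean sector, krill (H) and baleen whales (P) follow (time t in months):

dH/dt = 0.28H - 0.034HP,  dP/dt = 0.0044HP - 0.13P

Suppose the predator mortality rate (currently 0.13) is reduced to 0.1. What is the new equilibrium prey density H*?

H* ≈ 22.7

At the interior fixed point, setting dP/dt = 0 with P > 0 fixes H* = (predator death rate)/(HP coefficient) — independent of the other coefficients.
With the change, H* = 0.1/0.0044 = 22.7; it falls from 29.5.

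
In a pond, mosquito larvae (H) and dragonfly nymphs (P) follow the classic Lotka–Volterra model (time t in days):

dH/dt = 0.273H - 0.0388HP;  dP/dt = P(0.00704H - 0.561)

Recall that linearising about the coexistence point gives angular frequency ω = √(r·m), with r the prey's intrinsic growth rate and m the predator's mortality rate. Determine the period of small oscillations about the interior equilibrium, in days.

T ≈ 16.1 days

Here r = 0.273 and m = 0.561, so r·m = 0.153.
ω = √0.153 = 0.391 per day, hence T = 2π/ω ≈ 16.1 days.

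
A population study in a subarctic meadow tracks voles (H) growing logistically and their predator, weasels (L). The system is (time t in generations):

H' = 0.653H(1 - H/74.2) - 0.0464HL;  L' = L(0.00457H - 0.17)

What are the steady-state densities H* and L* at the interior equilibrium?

H* ≈ 37.2, L* ≈ 7.02

From dL/dt = 0 with L > 0: 0.00457H* = 0.17, so H* = 37.2.
Substitute into dH/dt = 0: 0.653(1 - 37.2/74.2) = 0.0464L*.
The bracket is 0.499, giving L* = 0.326/0.0464 = 7.02.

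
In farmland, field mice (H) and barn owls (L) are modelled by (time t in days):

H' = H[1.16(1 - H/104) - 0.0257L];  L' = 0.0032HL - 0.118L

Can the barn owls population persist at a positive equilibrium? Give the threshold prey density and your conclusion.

The predator equation gives dL/dt > 0 only when H > 0.118/0.0032 = 36.9.
Without the predator, H → K = 104. Since 104 > 36.9, the predator can invade and persist.

Threshold H = 36.9; K > 36.9, so yes, the predator persists.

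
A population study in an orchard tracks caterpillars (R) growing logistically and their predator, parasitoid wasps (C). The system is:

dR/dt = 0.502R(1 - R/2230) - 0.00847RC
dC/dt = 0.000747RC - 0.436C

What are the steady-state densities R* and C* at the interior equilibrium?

R* ≈ 584, C* ≈ 43.8

From dC/dt = 0 with C > 0: 0.000747R* = 0.436, so R* = 584.
Substitute into dR/dt = 0: 0.502(1 - 584/2230) = 0.00847C*.
The bracket is 0.738, giving C* = 0.371/0.00847 = 43.8.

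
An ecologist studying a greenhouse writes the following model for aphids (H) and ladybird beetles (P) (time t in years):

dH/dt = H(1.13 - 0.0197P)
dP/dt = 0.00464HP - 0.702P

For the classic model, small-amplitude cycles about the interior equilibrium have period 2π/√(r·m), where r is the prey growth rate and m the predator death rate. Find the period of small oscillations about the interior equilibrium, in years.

T ≈ 7.05 years

Here r = 1.13 and m = 0.702, so r·m = 0.793.
ω = √0.793 = 0.891 per year, hence T = 2π/ω ≈ 7.05 years.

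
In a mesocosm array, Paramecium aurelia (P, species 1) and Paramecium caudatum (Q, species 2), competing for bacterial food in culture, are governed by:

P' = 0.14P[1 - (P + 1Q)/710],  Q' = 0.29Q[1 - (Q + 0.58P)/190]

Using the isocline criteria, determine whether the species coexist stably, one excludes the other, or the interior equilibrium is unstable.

Compare the nullcline intercepts: K1/α12 = 710/1 = 710 > K2 = 190; K2/α21 = 190/0.58 = 328 < K1 = 710.
Since the inequalities point opposite ways, species 1 can invade but species 2 cannot.

species 1 excludes species 2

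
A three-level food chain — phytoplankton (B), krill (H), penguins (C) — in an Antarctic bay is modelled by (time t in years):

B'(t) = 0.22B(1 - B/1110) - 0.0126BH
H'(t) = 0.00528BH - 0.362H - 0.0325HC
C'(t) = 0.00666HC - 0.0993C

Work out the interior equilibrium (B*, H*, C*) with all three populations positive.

B* ≈ 162, H* ≈ 14.9, C* ≈ 15.2

From dC/dt = 0: 0.00666H* = 0.0993, so H* = 14.9.
From dB/dt = 0: 0.22(1 - B*/1110) = 0.0126·14.9, giving B* = 1110·(1 - 0.854) = 162.
From dH/dt = 0: 0.00528·162 - 0.362 = 0.0325C*, so C* = 0.494/0.0325 = 15.2.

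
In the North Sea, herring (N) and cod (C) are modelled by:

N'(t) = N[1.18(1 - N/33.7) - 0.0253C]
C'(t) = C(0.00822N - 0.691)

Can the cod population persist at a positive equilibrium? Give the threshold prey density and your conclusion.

Threshold N = 84.1; K < 84.1, so no, the predator goes extinct.

The predator equation gives dC/dt > 0 only when N > 0.691/0.00822 = 84.1.
Without the predator, N → K = 33.7. Since 33.7 < 84.1, the predator cannot invade.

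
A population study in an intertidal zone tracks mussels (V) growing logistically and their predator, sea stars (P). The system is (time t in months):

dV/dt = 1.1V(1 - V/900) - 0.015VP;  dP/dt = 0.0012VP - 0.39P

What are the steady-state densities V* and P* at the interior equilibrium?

From dP/dt = 0 with P > 0: 0.0012V* = 0.39, so V* = 325.
Substitute into dV/dt = 0: 1.1(1 - 325/900) = 0.015P*.
The bracket is 0.639, giving P* = 0.703/0.015 = 46.9.

V* ≈ 325, P* ≈ 46.9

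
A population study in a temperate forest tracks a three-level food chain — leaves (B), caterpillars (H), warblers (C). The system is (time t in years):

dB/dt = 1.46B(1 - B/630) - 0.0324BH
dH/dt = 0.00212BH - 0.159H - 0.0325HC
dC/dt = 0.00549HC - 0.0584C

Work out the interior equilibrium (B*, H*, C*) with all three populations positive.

B* ≈ 481, H* ≈ 10.6, C* ≈ 26.5

From dC/dt = 0: 0.00549H* = 0.0584, so H* = 10.6.
From dB/dt = 0: 1.46(1 - B*/630) = 0.0324·10.6, giving B* = 630·(1 - 0.236) = 481.
From dH/dt = 0: 0.00212·481 - 0.159 = 0.0325C*, so C* = 0.861/0.0325 = 26.5.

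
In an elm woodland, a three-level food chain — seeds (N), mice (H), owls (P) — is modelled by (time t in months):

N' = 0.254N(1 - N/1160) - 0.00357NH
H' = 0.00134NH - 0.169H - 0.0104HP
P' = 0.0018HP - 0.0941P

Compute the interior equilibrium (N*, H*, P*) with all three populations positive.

N* ≈ 308, H* ≈ 52.3, P* ≈ 23.4

From dP/dt = 0: 0.0018H* = 0.0941, so H* = 52.3.
From dN/dt = 0: 0.254(1 - N*/1160) = 0.00357·52.3, giving N* = 1160·(1 - 0.735) = 308.
From dH/dt = 0: 0.00134·308 - 0.169 = 0.0104P*, so P* = 0.243/0.0104 = 23.4.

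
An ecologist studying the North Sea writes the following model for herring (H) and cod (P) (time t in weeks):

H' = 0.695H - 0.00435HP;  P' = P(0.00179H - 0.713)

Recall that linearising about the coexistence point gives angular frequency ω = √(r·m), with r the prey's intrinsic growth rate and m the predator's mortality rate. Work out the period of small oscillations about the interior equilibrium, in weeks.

T ≈ 8.93 weeks

Here r = 0.695 and m = 0.713, so r·m = 0.496.
ω = √0.496 = 0.704 per week, hence T = 2π/ω ≈ 8.93 weeks.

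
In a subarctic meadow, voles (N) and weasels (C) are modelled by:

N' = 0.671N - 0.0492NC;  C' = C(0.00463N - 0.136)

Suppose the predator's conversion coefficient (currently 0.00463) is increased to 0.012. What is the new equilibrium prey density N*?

N* ≈ 11.3

At the interior fixed point, setting dC/dt = 0 with C > 0 fixes N* = (predator death rate)/(NC coefficient) — independent of the other coefficients.
With the change, N* = 0.136/0.012 = 11.3; it falls from 29.4.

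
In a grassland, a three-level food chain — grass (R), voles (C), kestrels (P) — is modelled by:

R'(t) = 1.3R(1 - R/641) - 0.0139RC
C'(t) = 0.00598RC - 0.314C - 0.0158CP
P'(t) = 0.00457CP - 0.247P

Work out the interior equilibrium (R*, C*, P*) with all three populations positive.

R* ≈ 271, C* ≈ 54, P* ≈ 82.5

From dP/dt = 0: 0.00457C* = 0.247, so C* = 54.
From dR/dt = 0: 1.3(1 - R*/641) = 0.0139·54, giving R* = 641·(1 - 0.578) = 271.
From dC/dt = 0: 0.00598·271 - 0.314 = 0.0158P*, so P* = 1.3/0.0158 = 82.5.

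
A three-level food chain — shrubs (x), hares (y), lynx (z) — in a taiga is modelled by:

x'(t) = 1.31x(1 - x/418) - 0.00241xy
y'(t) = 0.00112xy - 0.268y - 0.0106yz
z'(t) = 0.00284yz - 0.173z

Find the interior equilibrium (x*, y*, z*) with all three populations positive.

From dz/dt = 0: 0.00284y* = 0.173, so y* = 60.9.
From dx/dt = 0: 1.31(1 - x*/418) = 0.00241·60.9, giving x* = 418·(1 - 0.112) = 371.
From dy/dt = 0: 0.00112·371 - 0.268 = 0.0106z*, so z* = 0.148/0.0106 = 13.9.

x* ≈ 371, y* ≈ 60.9, z* ≈ 13.9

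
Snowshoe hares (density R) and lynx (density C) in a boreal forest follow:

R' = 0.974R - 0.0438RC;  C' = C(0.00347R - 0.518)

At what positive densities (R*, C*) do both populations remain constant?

R* ≈ 149, C* ≈ 22.2

Set dC/dt = 0 with C > 0: 0.00347R - 0.518 = 0, so R* = 0.518/0.00347 = 149.
Set dR/dt = 0 with R > 0: 0.974 - 0.0438C = 0, so C* = 0.974/0.0438 = 22.2.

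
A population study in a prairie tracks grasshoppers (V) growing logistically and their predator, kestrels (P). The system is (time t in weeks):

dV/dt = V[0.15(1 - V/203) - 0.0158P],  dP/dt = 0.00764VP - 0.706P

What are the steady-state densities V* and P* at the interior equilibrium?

From dP/dt = 0 with P > 0: 0.00764V* = 0.706, so V* = 92.4.
Substitute into dV/dt = 0: 0.15(1 - 92.4/203) = 0.0158P*.
The bracket is 0.545, giving P* = 0.0817/0.0158 = 5.17.

V* ≈ 92.4, P* ≈ 5.17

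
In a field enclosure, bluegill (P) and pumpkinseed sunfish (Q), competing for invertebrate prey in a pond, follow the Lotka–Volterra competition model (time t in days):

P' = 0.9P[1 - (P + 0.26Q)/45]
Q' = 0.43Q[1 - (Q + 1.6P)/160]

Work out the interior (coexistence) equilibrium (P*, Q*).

P* ≈ 5.82, Q* ≈ 151

Setting both brackets to zero gives the nullclines P + 0.26Q = 45 and 1.6P + Q = 160.
Substituting Q = 160 - 1.6P into the first: P(1 - 0.26·1.6) = 45 - 0.26·160.
So P* = 3.4/0.584 = 5.82, and then Q* = 160 - 1.6·5.82 = 151.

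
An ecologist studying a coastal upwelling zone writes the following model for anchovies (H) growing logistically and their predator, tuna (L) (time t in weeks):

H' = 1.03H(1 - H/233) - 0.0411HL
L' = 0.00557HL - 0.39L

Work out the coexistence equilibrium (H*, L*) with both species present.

From dL/dt = 0 with L > 0: 0.00557H* = 0.39, so H* = 70.
Substitute into dH/dt = 0: 1.03(1 - 70/233) = 0.0411L*.
The bracket is 0.699, giving L* = 0.72/0.0411 = 17.5.

H* ≈ 70, L* ≈ 17.5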